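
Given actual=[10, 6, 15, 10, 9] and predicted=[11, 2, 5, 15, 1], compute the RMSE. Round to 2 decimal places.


MSE = 41.2000. RMSE = sqrt(41.2000) = 6.42.

6.42


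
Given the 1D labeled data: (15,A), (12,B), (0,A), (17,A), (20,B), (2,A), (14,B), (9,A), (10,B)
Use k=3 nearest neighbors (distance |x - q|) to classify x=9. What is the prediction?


Distances: |15-9|=6, |12-9|=3, |0-9|=9, |17-9|=8, |20-9|=11, |2-9|=7, |14-9|=5, |9-9|=0, |10-9|=1. 3 nearest: (9,A), (10,B), (12,B). Counts: {'A': 1, 'B': 2}. Majority class: B.

B


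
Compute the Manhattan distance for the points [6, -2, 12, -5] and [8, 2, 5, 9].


d = sum of absolute differences: |6-8|=2 + |-2-2|=4 + |12-5|=7 + |-5-9|=14 = 27.

27


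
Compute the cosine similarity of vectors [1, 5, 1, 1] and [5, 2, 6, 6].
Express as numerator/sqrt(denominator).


dot = 27. |a|^2 = 28, |b|^2 = 101. cos = 27/sqrt(2828).

27/sqrt(2828)


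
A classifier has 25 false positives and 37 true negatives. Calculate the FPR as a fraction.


FPR = FP / (FP + TN) = 25 / 62 = 25/62.

25/62


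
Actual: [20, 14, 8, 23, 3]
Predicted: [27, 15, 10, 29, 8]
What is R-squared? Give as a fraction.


Mean(y) = 68/5. SS_res = 115. SS_tot = 1366/5. R^2 = 1 - 115/(1366/5) = 791/1366.

791/1366


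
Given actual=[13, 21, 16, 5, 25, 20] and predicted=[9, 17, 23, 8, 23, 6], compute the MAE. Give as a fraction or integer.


MAE = (1/6) * (|13-9|=4 + |21-17|=4 + |16-23|=7 + |5-8|=3 + |25-23|=2 + |20-6|=14). Sum = 34. MAE = 17/3.

17/3


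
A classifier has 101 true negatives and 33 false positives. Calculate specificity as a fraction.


Specificity = TN / (TN + FP) = 101 / 134 = 101/134.

101/134


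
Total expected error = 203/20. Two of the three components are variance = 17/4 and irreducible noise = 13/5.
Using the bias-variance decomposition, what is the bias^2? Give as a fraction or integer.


Total error = bias^2 + variance + irreducible noise. So bias^2 = 203/20 - 17/4 - 13/5 = 33/10.

33/10


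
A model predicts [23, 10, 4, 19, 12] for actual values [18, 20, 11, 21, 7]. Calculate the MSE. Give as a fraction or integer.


MSE = (1/5) * ((18-23)^2=25 + (20-10)^2=100 + (11-4)^2=49 + (21-19)^2=4 + (7-12)^2=25). Sum = 203. MSE = 203/5.

203/5


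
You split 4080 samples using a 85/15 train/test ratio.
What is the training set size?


Test set = 4080 * 15% = 612. Training set = 4080 - 612 = 3468.

3468


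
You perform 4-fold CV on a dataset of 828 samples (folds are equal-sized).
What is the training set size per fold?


Each validation fold has 828/4 = 207 samples. Training set = 828 - 207 = 621.

621


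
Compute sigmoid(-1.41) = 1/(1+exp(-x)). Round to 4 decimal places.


sigma(-1.41) = 1/(1+e^(1.41)) = 1/(1+4.095955) = 1/5.095955 = 0.1962.

0.1962


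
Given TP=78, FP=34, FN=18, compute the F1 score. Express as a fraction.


Precision = 78/112 = 39/56. Recall = 78/96 = 13/16. F1 = 2*P*R/(P+R) = 3/4.

3/4


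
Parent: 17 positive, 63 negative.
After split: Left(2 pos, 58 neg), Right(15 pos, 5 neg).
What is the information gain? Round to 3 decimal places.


H(parent) = 0.7462. H(left) = 0.2108, H(right) = 0.8113. Weighted = (60/80)*0.2108 + (20/80)*0.8113 = 0.3609. IG = 0.7462 - 0.3609 = 0.3853, which rounds to 0.385.

0.385


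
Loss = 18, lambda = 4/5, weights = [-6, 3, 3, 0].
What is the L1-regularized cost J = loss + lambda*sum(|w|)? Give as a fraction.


L1 norm = sum(|w|) = 12. J = 18 + 4/5 * 12 = 138/5.

138/5


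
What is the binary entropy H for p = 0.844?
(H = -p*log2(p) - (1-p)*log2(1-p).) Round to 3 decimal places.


H = -0.844*log2(0.844) - 0.156*log2(0.156) = 0.625.

0.625


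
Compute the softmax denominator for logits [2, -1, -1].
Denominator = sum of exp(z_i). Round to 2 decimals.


Denom = e^2=7.3891 + e^-1=0.3679 + e^-1=0.3679. Sum = 8.1249, which rounds to 8.12.

8.12


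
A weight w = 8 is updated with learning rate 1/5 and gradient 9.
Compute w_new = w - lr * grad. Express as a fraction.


w_new = 8 - 1/5 * 9 = 8 - 9/5 = 31/5.

31/5


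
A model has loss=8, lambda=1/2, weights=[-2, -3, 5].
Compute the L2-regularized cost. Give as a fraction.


L2 sq norm = sum(w^2) = 38. J = 8 + 1/2 * 38 = 27.

27


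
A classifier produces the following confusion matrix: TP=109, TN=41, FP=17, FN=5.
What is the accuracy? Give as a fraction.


Accuracy = (TP + TN) / (TP + TN + FP + FN) = (109 + 41) / 172 = 75/86.

75/86


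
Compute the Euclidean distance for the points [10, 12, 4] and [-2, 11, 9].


d = sqrt(sum of squared differences). (10--2)^2=144, (12-11)^2=1, (4-9)^2=25. Sum = 170.

sqrt(170)


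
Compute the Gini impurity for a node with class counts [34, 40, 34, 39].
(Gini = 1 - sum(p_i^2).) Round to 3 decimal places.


Total = 147. Proportions: 34/147, 40/147, 34/147, 39/147. sum(p_i^2) = 0.2514. Gini = 1 - 0.2514 = 0.7486, which rounds to 0.749.

0.749


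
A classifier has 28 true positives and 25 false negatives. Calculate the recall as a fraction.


Recall = TP / (TP + FN) = 28 / 53 = 28/53.

28/53


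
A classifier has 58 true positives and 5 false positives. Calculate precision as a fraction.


Precision = TP / (TP + FP) = 58 / 63 = 58/63.

58/63


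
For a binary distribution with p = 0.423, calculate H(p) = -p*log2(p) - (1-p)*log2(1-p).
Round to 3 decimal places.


H = -0.423*log2(0.423) - 0.577*log2(0.577) = 0.983.

0.983


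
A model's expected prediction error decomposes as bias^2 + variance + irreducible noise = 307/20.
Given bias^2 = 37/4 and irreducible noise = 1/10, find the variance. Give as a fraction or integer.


Total error = bias^2 + variance + irreducible noise. So variance = 307/20 - 37/4 - 1/10 = 6.

6


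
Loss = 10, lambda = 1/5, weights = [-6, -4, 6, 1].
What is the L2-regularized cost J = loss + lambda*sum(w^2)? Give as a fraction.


L2 sq norm = sum(w^2) = 89. J = 10 + 1/5 * 89 = 139/5.

139/5


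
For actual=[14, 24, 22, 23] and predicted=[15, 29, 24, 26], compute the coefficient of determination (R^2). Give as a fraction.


Mean(y) = 83/4. SS_res = 39. SS_tot = 251/4. R^2 = 1 - 39/(251/4) = 95/251.

95/251


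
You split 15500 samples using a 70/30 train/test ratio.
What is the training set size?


Test set = 15500 * 30% = 4650. Training set = 15500 - 4650 = 10850.

10850


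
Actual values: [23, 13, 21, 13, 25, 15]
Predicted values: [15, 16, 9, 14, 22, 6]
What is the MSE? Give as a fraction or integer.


MSE = (1/6) * ((23-15)^2=64 + (13-16)^2=9 + (21-9)^2=144 + (13-14)^2=1 + (25-22)^2=9 + (15-6)^2=81). Sum = 308. MSE = 154/3.

154/3


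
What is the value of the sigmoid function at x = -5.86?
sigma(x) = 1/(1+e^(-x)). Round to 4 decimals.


sigma(-5.86) = 1/(1+e^(5.86)) = 1/(1+350.724144) = 1/351.724144 = 0.0028.

0.0028


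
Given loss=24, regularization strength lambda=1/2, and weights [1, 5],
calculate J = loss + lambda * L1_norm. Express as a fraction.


L1 norm = sum(|w|) = 6. J = 24 + 1/2 * 6 = 27.

27


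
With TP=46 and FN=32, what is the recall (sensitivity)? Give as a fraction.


Recall = TP / (TP + FN) = 46 / 78 = 23/39.

23/39


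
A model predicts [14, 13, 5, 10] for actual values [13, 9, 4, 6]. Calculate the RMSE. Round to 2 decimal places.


MSE = 8.5000. RMSE = sqrt(8.5000) = 2.92.

2.92


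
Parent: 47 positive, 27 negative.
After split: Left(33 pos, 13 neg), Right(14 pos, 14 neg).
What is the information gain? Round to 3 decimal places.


H(parent) = 0.9466. H(left) = 0.8590, H(right) = 1.0000. Weighted = (46/74)*0.8590 + (28/74)*1.0000 = 0.9124. IG = 0.9466 - 0.9124 = 0.0342, which rounds to 0.034.

0.034


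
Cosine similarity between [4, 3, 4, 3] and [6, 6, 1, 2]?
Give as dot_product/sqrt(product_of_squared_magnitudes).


dot = 52. |a|^2 = 50, |b|^2 = 77. cos = 52/sqrt(3850).

52/sqrt(3850)


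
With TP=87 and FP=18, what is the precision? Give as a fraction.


Precision = TP / (TP + FP) = 87 / 105 = 29/35.

29/35


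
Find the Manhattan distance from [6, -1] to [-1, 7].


d = sum of absolute differences: |6--1|=7 + |-1-7|=8 = 15.

15


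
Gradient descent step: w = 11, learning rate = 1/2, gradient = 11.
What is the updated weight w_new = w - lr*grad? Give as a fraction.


w_new = 11 - 1/2 * 11 = 11 - 11/2 = 11/2.

11/2


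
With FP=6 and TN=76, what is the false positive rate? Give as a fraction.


FPR = FP / (FP + TN) = 6 / 82 = 3/41.

3/41


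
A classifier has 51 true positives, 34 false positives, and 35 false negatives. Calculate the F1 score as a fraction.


Precision = 51/85 = 3/5. Recall = 51/86 = 51/86. F1 = 2*P*R/(P+R) = 34/57.

34/57


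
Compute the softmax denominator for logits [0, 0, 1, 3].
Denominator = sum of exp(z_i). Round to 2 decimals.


Denom = e^0=1.0000 + e^0=1.0000 + e^1=2.7183 + e^3=20.0855. Sum = 24.8038, which rounds to 24.80.

24.80


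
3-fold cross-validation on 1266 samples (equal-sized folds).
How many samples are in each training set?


Each validation fold has 1266/3 = 422 samples. Training set = 1266 - 422 = 844.

844


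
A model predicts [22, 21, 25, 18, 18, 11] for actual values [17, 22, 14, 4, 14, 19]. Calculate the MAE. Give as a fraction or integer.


MAE = (1/6) * (|17-22|=5 + |22-21|=1 + |14-25|=11 + |4-18|=14 + |14-18|=4 + |19-11|=8). Sum = 43. MAE = 43/6.

43/6


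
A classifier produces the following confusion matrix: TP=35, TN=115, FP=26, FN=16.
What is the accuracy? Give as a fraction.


Accuracy = (TP + TN) / (TP + TN + FP + FN) = (35 + 115) / 192 = 25/32.

25/32


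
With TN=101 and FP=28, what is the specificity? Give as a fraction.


Specificity = TN / (TN + FP) = 101 / 129 = 101/129.

101/129


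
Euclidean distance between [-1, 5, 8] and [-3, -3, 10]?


d = sqrt(sum of squared differences). (-1--3)^2=4, (5--3)^2=64, (8-10)^2=4. Sum = 72.

sqrt(72)


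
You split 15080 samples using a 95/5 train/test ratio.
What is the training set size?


Test set = 15080 * 5% = 754. Training set = 15080 - 754 = 14326.

14326


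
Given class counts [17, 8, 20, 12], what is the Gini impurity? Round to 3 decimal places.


Total = 57. Proportions: 17/57, 8/57, 20/57, 12/57. sum(p_i^2) = 0.2761. Gini = 1 - 0.2761 = 0.7239, which rounds to 0.724.

0.724


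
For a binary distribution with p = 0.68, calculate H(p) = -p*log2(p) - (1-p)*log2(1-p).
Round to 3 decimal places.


H = -0.68*log2(0.68) - 0.32*log2(0.32) = 0.904.

0.904


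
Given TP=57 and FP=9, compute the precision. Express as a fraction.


Precision = TP / (TP + FP) = 57 / 66 = 19/22.

19/22


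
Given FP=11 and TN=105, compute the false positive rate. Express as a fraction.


FPR = FP / (FP + TN) = 11 / 116 = 11/116.

11/116


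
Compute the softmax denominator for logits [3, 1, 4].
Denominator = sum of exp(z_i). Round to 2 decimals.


Denom = e^3=20.0855 + e^1=2.7183 + e^4=54.5982. Sum = 77.4020, which rounds to 77.40.

77.40


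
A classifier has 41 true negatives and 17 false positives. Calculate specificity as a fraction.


Specificity = TN / (TN + FP) = 41 / 58 = 41/58.

41/58


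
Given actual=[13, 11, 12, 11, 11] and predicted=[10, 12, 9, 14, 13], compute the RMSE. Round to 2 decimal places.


MSE = 6.4000. RMSE = sqrt(6.4000) = 2.53.

2.53


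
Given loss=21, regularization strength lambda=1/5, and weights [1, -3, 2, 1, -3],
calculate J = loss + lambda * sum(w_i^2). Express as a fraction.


L2 sq norm = sum(w^2) = 24. J = 21 + 1/5 * 24 = 129/5.

129/5


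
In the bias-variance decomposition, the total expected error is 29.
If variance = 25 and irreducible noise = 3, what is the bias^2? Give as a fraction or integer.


Total error = bias^2 + variance + irreducible noise. So bias^2 = 29 - 25 - 3 = 1.

1


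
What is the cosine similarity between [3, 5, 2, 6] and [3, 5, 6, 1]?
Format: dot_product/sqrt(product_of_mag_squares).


dot = 52. |a|^2 = 74, |b|^2 = 71. cos = 52/sqrt(5254).

52/sqrt(5254)


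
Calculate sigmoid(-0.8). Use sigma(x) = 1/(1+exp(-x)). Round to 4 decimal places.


sigma(-0.8) = 1/(1+e^(0.8)) = 1/(1+2.225541) = 1/3.225541 = 0.3100.

0.3100


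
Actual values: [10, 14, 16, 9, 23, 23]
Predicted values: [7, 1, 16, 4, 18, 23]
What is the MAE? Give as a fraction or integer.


MAE = (1/6) * (|10-7|=3 + |14-1|=13 + |16-16|=0 + |9-4|=5 + |23-18|=5 + |23-23|=0). Sum = 26. MAE = 13/3.

13/3


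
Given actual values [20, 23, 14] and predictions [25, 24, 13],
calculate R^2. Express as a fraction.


Mean(y) = 19. SS_res = 27. SS_tot = 42. R^2 = 1 - 27/(42) = 5/14.

5/14


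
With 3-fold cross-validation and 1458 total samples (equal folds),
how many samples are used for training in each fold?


Each validation fold has 1458/3 = 486 samples. Training set = 1458 - 486 = 972.

972


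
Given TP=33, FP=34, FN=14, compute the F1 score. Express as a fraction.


Precision = 33/67 = 33/67. Recall = 33/47 = 33/47. F1 = 2*P*R/(P+R) = 11/19.

11/19


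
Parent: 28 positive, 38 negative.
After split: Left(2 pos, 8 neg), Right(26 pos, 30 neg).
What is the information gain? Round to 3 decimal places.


H(parent) = 0.9834. H(left) = 0.7219, H(right) = 0.9963. Weighted = (10/66)*0.7219 + (56/66)*0.9963 = 0.9547. IG = 0.9834 - 0.9547 = 0.0287, which rounds to 0.029.

0.029


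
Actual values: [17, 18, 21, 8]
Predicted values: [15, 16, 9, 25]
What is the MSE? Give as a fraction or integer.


MSE = (1/4) * ((17-15)^2=4 + (18-16)^2=4 + (21-9)^2=144 + (8-25)^2=289). Sum = 441. MSE = 441/4.

441/4


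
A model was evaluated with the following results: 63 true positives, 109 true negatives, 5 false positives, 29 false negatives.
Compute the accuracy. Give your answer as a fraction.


Accuracy = (TP + TN) / (TP + TN + FP + FN) = (63 + 109) / 206 = 86/103.

86/103


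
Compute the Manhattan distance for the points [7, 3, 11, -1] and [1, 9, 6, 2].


d = sum of absolute differences: |7-1|=6 + |3-9|=6 + |11-6|=5 + |-1-2|=3 = 20.

20


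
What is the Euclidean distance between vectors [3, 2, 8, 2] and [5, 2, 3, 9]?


d = sqrt(sum of squared differences). (3-5)^2=4, (2-2)^2=0, (8-3)^2=25, (2-9)^2=49. Sum = 78.

sqrt(78)


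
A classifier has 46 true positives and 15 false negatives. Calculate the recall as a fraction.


Recall = TP / (TP + FN) = 46 / 61 = 46/61.

46/61


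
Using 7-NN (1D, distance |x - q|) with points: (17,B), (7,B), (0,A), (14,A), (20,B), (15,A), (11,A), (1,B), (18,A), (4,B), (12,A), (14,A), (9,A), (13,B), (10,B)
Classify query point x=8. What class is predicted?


Distances: |17-8|=9, |7-8|=1, |0-8|=8, |14-8|=6, |20-8|=12, |15-8|=7, |11-8|=3, |1-8|=7, |18-8|=10, |4-8|=4, |12-8|=4, |14-8|=6, |9-8|=1, |13-8|=5, |10-8|=2. 7 nearest: (9,A), (7,B), (10,B), (11,A), (12,A), (4,B), (13,B). Counts: {'A': 3, 'B': 4}. Majority class: B.

B


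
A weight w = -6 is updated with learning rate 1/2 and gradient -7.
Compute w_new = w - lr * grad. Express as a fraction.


w_new = -6 - 1/2 * -7 = -6 - -7/2 = -5/2.

-5/2


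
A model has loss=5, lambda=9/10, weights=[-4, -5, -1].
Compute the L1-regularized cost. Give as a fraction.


L1 norm = sum(|w|) = 10. J = 5 + 9/10 * 10 = 14.

14


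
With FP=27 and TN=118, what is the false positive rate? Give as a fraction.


FPR = FP / (FP + TN) = 27 / 145 = 27/145.

27/145


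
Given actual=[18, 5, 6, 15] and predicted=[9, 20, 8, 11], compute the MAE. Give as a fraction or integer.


MAE = (1/4) * (|18-9|=9 + |5-20|=15 + |6-8|=2 + |15-11|=4). Sum = 30. MAE = 15/2.

15/2


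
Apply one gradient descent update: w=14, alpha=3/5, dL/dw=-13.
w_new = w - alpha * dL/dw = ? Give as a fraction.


w_new = 14 - 3/5 * -13 = 14 - -39/5 = 109/5.

109/5


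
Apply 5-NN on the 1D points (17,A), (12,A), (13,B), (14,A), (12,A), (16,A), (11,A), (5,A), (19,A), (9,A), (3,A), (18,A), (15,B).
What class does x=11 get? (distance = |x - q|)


Distances: |17-11|=6, |12-11|=1, |13-11|=2, |14-11|=3, |12-11|=1, |16-11|=5, |11-11|=0, |5-11|=6, |19-11|=8, |9-11|=2, |3-11|=8, |18-11|=7, |15-11|=4. 5 nearest: (11,A), (12,A), (12,A), (9,A), (13,B). Counts: {'A': 4, 'B': 1}. Majority class: A.

A


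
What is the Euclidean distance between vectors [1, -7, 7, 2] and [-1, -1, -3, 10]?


d = sqrt(sum of squared differences). (1--1)^2=4, (-7--1)^2=36, (7--3)^2=100, (2-10)^2=64. Sum = 204.

sqrt(204)


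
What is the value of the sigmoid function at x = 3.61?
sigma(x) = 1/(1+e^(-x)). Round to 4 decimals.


sigma(3.61) = 1/(1+e^(-3.61)) = 1/(1+0.027052) = 1/1.027052 = 0.9737.

0.9737


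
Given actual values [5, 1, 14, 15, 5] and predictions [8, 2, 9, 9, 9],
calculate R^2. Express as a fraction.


Mean(y) = 8. SS_res = 87. SS_tot = 152. R^2 = 1 - 87/(152) = 65/152.

65/152


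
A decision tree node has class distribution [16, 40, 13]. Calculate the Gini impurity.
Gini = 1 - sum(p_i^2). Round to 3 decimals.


Total = 69. Proportions: 16/69, 40/69, 13/69. sum(p_i^2) = 0.4253. Gini = 1 - 0.4253 = 0.5747, which rounds to 0.575.

0.575


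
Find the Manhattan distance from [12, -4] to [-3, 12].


d = sum of absolute differences: |12--3|=15 + |-4-12|=16 = 31.

31


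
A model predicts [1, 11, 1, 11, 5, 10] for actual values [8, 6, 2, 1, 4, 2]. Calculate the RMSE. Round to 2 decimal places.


MSE = 40.0000. RMSE = sqrt(40.0000) = 6.32.

6.32


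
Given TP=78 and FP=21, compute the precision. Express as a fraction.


Precision = TP / (TP + FP) = 78 / 99 = 26/33.

26/33


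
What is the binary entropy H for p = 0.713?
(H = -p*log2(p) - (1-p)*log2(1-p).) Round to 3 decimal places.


H = -0.713*log2(0.713) - 0.287*log2(0.287) = 0.865.

0.865


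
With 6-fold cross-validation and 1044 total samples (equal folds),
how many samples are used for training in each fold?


Each validation fold has 1044/6 = 174 samples. Training set = 1044 - 174 = 870.

870


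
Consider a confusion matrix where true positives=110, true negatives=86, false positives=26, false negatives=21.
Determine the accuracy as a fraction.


Accuracy = (TP + TN) / (TP + TN + FP + FN) = (110 + 86) / 243 = 196/243.

196/243


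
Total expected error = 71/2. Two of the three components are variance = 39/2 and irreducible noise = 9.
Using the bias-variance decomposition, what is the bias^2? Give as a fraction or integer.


Total error = bias^2 + variance + irreducible noise. So bias^2 = 71/2 - 39/2 - 9 = 7.

7


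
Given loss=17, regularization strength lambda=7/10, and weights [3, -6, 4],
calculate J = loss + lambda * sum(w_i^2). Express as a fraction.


L2 sq norm = sum(w^2) = 61. J = 17 + 7/10 * 61 = 597/10.

597/10


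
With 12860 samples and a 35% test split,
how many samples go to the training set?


Test set = 12860 * 35% = 4501. Training set = 12860 - 4501 = 8359.

8359


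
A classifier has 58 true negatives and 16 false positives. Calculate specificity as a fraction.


Specificity = TN / (TN + FP) = 58 / 74 = 29/37.

29/37


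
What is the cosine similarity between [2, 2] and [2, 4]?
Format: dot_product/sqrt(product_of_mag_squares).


dot = 12. |a|^2 = 8, |b|^2 = 20. cos = 12/sqrt(160).

12/sqrt(160)


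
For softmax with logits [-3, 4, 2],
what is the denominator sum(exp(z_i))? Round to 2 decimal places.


Denom = e^-3=0.0498 + e^4=54.5982 + e^2=7.3891. Sum = 62.0371, which rounds to 62.04.

62.04


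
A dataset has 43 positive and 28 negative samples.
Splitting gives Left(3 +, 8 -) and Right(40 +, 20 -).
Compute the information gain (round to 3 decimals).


H(parent) = 0.9676. H(left) = 0.8454, H(right) = 0.9183. Weighted = (11/71)*0.8454 + (60/71)*0.9183 = 0.9070. IG = 0.9676 - 0.9070 = 0.0606, which rounds to 0.061.

0.061


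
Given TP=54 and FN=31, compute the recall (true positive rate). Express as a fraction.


Recall = TP / (TP + FN) = 54 / 85 = 54/85.

54/85


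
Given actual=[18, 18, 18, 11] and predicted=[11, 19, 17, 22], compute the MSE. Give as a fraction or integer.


MSE = (1/4) * ((18-11)^2=49 + (18-19)^2=1 + (18-17)^2=1 + (11-22)^2=121). Sum = 172. MSE = 43.

43


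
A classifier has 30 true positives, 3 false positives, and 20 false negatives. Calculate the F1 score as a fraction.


Precision = 30/33 = 10/11. Recall = 30/50 = 3/5. F1 = 2*P*R/(P+R) = 60/83.

60/83


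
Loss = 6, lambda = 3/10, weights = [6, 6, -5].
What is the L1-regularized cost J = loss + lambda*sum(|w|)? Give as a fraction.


L1 norm = sum(|w|) = 17. J = 6 + 3/10 * 17 = 111/10.

111/10


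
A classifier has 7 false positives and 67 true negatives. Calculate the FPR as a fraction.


FPR = FP / (FP + TN) = 7 / 74 = 7/74.

7/74


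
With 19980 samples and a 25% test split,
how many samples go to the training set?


Test set = 19980 * 25% = 4995. Training set = 19980 - 4995 = 14985.

14985


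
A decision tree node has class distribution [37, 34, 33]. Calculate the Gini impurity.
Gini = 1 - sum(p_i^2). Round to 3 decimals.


Total = 104. Proportions: 37/104, 34/104, 33/104. sum(p_i^2) = 0.3341. Gini = 1 - 0.3341 = 0.6659, which rounds to 0.666.

0.666


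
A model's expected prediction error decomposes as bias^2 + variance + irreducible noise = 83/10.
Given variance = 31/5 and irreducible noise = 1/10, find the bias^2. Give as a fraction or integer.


Total error = bias^2 + variance + irreducible noise. So bias^2 = 83/10 - 31/5 - 1/10 = 2.

2


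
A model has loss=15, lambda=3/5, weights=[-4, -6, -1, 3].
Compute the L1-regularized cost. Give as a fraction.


L1 norm = sum(|w|) = 14. J = 15 + 3/5 * 14 = 117/5.

117/5


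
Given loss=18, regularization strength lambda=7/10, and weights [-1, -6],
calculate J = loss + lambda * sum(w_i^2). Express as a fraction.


L2 sq norm = sum(w^2) = 37. J = 18 + 7/10 * 37 = 439/10.

439/10


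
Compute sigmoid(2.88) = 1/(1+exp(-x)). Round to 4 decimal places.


sigma(2.88) = 1/(1+e^(-2.88)) = 1/(1+0.056135) = 1/1.056135 = 0.9468.

0.9468


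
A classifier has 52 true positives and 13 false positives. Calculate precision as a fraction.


Precision = TP / (TP + FP) = 52 / 65 = 4/5.

4/5


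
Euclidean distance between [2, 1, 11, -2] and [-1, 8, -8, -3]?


d = sqrt(sum of squared differences). (2--1)^2=9, (1-8)^2=49, (11--8)^2=361, (-2--3)^2=1. Sum = 420.

sqrt(420)


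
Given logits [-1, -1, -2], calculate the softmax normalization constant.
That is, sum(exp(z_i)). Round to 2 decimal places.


Denom = e^-1=0.3679 + e^-1=0.3679 + e^-2=0.1353. Sum = 0.8711, which rounds to 0.87.

0.87


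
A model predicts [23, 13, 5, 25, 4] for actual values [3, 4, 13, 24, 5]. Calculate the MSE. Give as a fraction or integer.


MSE = (1/5) * ((3-23)^2=400 + (4-13)^2=81 + (13-5)^2=64 + (24-25)^2=1 + (5-4)^2=1). Sum = 547. MSE = 547/5.

547/5


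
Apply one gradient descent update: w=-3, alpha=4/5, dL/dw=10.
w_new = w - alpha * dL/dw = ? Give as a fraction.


w_new = -3 - 4/5 * 10 = -3 - 8 = -11.

-11


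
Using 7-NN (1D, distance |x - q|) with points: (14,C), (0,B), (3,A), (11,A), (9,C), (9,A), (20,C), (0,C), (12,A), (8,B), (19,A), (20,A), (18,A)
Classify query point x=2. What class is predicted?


Distances: |14-2|=12, |0-2|=2, |3-2|=1, |11-2|=9, |9-2|=7, |9-2|=7, |20-2|=18, |0-2|=2, |12-2|=10, |8-2|=6, |19-2|=17, |20-2|=18, |18-2|=16. 7 nearest: (3,A), (0,B), (0,C), (8,B), (9,A), (9,C), (11,A). Counts: {'A': 3, 'B': 2, 'C': 2}. Majority class: A.

A


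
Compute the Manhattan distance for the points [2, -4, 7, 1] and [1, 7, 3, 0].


d = sum of absolute differences: |2-1|=1 + |-4-7|=11 + |7-3|=4 + |1-0|=1 = 17.

17


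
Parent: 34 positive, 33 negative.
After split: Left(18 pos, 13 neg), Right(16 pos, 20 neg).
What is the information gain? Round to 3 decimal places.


H(parent) = 0.9998. H(left) = 0.9812, H(right) = 0.9911. Weighted = (31/67)*0.9812 + (36/67)*0.9911 = 0.9865. IG = 0.9998 - 0.9865 = 0.0133, which rounds to 0.013.

0.013


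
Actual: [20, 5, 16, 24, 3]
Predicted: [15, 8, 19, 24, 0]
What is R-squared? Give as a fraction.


Mean(y) = 68/5. SS_res = 52. SS_tot = 1706/5. R^2 = 1 - 52/(1706/5) = 723/853.

723/853


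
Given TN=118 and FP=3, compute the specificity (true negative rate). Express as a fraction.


Specificity = TN / (TN + FP) = 118 / 121 = 118/121.

118/121


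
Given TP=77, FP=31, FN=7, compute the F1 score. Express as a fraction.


Precision = 77/108 = 77/108. Recall = 77/84 = 11/12. F1 = 2*P*R/(P+R) = 77/96.

77/96


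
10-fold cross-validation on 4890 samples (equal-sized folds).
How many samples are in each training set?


Each validation fold has 4890/10 = 489 samples. Training set = 4890 - 489 = 4401.

4401


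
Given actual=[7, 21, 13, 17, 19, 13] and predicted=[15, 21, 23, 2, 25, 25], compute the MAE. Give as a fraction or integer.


MAE = (1/6) * (|7-15|=8 + |21-21|=0 + |13-23|=10 + |17-2|=15 + |19-25|=6 + |13-25|=12). Sum = 51. MAE = 17/2.

17/2


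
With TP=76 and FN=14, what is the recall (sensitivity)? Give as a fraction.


Recall = TP / (TP + FN) = 76 / 90 = 38/45.

38/45


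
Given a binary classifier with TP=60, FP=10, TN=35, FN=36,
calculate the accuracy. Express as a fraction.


Accuracy = (TP + TN) / (TP + TN + FP + FN) = (60 + 35) / 141 = 95/141.

95/141


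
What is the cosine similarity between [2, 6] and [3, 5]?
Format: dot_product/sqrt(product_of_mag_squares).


dot = 36. |a|^2 = 40, |b|^2 = 34. cos = 36/sqrt(1360).

36/sqrt(1360)


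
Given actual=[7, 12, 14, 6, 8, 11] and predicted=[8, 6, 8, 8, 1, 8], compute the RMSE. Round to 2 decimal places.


MSE = 22.5000. RMSE = sqrt(22.5000) = 4.74.

4.74


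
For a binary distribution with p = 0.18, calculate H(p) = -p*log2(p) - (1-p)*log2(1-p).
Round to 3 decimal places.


H = -0.18*log2(0.18) - 0.82*log2(0.82) = 0.680.

0.680


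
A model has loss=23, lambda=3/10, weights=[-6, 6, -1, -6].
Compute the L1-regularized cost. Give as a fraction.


L1 norm = sum(|w|) = 19. J = 23 + 3/10 * 19 = 287/10.

287/10


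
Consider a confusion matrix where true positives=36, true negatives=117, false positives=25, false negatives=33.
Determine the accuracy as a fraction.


Accuracy = (TP + TN) / (TP + TN + FP + FN) = (36 + 117) / 211 = 153/211.

153/211


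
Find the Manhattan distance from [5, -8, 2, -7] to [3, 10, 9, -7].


d = sum of absolute differences: |5-3|=2 + |-8-10|=18 + |2-9|=7 + |-7--7|=0 = 27.

27


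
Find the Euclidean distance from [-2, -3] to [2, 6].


d = sqrt(sum of squared differences). (-2-2)^2=16, (-3-6)^2=81. Sum = 97.

sqrt(97)


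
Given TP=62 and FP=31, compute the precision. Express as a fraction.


Precision = TP / (TP + FP) = 62 / 93 = 2/3.

2/3


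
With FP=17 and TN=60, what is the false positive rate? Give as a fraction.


FPR = FP / (FP + TN) = 17 / 77 = 17/77.

17/77


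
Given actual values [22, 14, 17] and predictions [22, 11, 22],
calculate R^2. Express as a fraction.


Mean(y) = 53/3. SS_res = 34. SS_tot = 98/3. R^2 = 1 - 34/(98/3) = -2/49.

-2/49


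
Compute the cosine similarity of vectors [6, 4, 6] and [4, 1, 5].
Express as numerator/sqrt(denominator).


dot = 58. |a|^2 = 88, |b|^2 = 42. cos = 58/sqrt(3696).

58/sqrt(3696)


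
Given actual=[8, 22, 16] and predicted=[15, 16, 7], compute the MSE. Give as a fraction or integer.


MSE = (1/3) * ((8-15)^2=49 + (22-16)^2=36 + (16-7)^2=81). Sum = 166. MSE = 166/3.

166/3


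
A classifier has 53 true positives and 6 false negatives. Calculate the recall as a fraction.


Recall = TP / (TP + FN) = 53 / 59 = 53/59.

53/59


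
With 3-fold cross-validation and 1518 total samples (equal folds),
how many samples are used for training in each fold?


Each validation fold has 1518/3 = 506 samples. Training set = 1518 - 506 = 1012.

1012


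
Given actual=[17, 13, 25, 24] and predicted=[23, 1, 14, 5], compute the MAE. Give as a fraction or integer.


MAE = (1/4) * (|17-23|=6 + |13-1|=12 + |25-14|=11 + |24-5|=19). Sum = 48. MAE = 12.

12


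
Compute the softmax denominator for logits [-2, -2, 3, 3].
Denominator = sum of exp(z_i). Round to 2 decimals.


Denom = e^-2=0.1353 + e^-2=0.1353 + e^3=20.0855 + e^3=20.0855. Sum = 40.4416, which rounds to 40.44.

40.44


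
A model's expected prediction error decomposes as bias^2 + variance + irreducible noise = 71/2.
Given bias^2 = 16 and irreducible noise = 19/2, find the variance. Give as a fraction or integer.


Total error = bias^2 + variance + irreducible noise. So variance = 71/2 - 16 - 19/2 = 10.

10


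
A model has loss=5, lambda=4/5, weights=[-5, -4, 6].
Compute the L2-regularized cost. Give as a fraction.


L2 sq norm = sum(w^2) = 77. J = 5 + 4/5 * 77 = 333/5.

333/5


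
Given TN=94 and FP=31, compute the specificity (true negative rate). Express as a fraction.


Specificity = TN / (TN + FP) = 94 / 125 = 94/125.

94/125


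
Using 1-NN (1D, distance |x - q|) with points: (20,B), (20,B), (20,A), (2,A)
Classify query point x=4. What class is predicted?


Distances: |20-4|=16, |20-4|=16, |20-4|=16, |2-4|=2. 1 nearest: (2,A). Counts: {'A': 1}. Majority class: A.

A


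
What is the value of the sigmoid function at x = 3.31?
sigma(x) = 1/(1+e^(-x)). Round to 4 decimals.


sigma(3.31) = 1/(1+e^(-3.31)) = 1/(1+0.036516) = 1/1.036516 = 0.9648.

0.9648


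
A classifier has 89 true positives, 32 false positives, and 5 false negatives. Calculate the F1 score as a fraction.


Precision = 89/121 = 89/121. Recall = 89/94 = 89/94. F1 = 2*P*R/(P+R) = 178/215.

178/215


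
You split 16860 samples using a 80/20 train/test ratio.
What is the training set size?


Test set = 16860 * 20% = 3372. Training set = 16860 - 3372 = 13488.

13488


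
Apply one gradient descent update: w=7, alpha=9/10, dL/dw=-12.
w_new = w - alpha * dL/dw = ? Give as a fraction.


w_new = 7 - 9/10 * -12 = 7 - -54/5 = 89/5.

89/5


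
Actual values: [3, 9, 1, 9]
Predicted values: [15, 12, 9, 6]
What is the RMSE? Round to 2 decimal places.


MSE = 56.5000. RMSE = sqrt(56.5000) = 7.52.

7.52


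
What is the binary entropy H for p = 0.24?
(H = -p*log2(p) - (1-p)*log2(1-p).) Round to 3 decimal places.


H = -0.24*log2(0.24) - 0.76*log2(0.76) = 0.795.

0.795


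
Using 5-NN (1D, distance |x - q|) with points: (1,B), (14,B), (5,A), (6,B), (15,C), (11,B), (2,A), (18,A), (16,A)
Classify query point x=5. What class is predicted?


Distances: |1-5|=4, |14-5|=9, |5-5|=0, |6-5|=1, |15-5|=10, |11-5|=6, |2-5|=3, |18-5|=13, |16-5|=11. 5 nearest: (5,A), (6,B), (2,A), (1,B), (11,B). Counts: {'A': 2, 'B': 3}. Majority class: B.

B


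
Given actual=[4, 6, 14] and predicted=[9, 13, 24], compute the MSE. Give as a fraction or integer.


MSE = (1/3) * ((4-9)^2=25 + (6-13)^2=49 + (14-24)^2=100). Sum = 174. MSE = 58.

58


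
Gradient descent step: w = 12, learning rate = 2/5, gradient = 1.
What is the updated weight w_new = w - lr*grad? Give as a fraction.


w_new = 12 - 2/5 * 1 = 12 - 2/5 = 58/5.

58/5


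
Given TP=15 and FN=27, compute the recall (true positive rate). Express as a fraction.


Recall = TP / (TP + FN) = 15 / 42 = 5/14.

5/14


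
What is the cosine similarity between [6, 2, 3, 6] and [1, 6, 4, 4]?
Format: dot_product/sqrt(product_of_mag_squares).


dot = 54. |a|^2 = 85, |b|^2 = 69. cos = 54/sqrt(5865).

54/sqrt(5865)


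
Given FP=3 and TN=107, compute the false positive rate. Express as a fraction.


FPR = FP / (FP + TN) = 3 / 110 = 3/110.

3/110


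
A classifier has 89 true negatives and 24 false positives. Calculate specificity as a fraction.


Specificity = TN / (TN + FP) = 89 / 113 = 89/113.

89/113


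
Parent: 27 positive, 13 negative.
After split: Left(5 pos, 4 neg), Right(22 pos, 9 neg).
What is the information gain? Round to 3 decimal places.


H(parent) = 0.9097. H(left) = 0.9911, H(right) = 0.8691. Weighted = (9/40)*0.9911 + (31/40)*0.8691 = 0.8966. IG = 0.9097 - 0.8966 = 0.0131, which rounds to 0.013.

0.013


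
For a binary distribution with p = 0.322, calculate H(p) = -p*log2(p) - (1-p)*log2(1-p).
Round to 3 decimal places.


H = -0.322*log2(0.322) - 0.678*log2(0.678) = 0.907.

0.907


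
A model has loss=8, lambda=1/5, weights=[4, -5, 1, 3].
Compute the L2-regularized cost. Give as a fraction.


L2 sq norm = sum(w^2) = 51. J = 8 + 1/5 * 51 = 91/5.

91/5


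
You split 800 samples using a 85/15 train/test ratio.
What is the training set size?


Test set = 800 * 15% = 120. Training set = 800 - 120 = 680.

680


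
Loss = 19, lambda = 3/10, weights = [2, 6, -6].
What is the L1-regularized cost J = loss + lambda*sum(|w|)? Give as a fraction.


L1 norm = sum(|w|) = 14. J = 19 + 3/10 * 14 = 116/5.

116/5


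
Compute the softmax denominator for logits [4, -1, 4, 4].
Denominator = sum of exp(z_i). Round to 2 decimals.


Denom = e^4=54.5982 + e^-1=0.3679 + e^4=54.5982 + e^4=54.5982. Sum = 164.1625, which rounds to 164.16.

164.16


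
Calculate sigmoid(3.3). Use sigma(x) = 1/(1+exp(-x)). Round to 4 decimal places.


sigma(3.3) = 1/(1+e^(-3.3)) = 1/(1+0.036883) = 1/1.036883 = 0.9644.

0.9644


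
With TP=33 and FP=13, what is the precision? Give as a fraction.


Precision = TP / (TP + FP) = 33 / 46 = 33/46.

33/46


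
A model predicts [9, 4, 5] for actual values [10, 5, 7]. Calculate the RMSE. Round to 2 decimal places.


MSE = 2.0000. RMSE = sqrt(2.0000) = 1.41.

1.41


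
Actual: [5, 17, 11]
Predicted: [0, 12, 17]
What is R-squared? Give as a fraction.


Mean(y) = 11. SS_res = 86. SS_tot = 72. R^2 = 1 - 86/(72) = -7/36.

-7/36


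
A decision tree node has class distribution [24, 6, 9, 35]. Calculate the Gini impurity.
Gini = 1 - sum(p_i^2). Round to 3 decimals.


Total = 74. Proportions: 24/74, 6/74, 9/74, 35/74. sum(p_i^2) = 0.3503. Gini = 1 - 0.3503 = 0.6497, which rounds to 0.650.

0.650


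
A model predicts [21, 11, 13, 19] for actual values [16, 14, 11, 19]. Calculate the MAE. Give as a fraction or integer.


MAE = (1/4) * (|16-21|=5 + |14-11|=3 + |11-13|=2 + |19-19|=0). Sum = 10. MAE = 5/2.

5/2


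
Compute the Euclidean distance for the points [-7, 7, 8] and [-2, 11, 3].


d = sqrt(sum of squared differences). (-7--2)^2=25, (7-11)^2=16, (8-3)^2=25. Sum = 66.

sqrt(66)


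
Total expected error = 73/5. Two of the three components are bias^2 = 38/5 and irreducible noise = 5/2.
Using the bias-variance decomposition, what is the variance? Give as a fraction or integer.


Total error = bias^2 + variance + irreducible noise. So variance = 73/5 - 38/5 - 5/2 = 9/2.

9/2


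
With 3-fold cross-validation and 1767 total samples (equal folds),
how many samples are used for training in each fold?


Each validation fold has 1767/3 = 589 samples. Training set = 1767 - 589 = 1178.

1178


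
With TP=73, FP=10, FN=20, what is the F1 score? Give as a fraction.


Precision = 73/83 = 73/83. Recall = 73/93 = 73/93. F1 = 2*P*R/(P+R) = 73/88.

73/88


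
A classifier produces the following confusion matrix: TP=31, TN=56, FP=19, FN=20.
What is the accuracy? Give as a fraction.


Accuracy = (TP + TN) / (TP + TN + FP + FN) = (31 + 56) / 126 = 29/42.

29/42


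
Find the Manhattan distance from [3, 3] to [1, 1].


d = sum of absolute differences: |3-1|=2 + |3-1|=2 = 4.

4


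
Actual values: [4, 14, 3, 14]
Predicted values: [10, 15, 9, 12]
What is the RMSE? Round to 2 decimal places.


MSE = 19.2500. RMSE = sqrt(19.2500) = 4.39.

4.39


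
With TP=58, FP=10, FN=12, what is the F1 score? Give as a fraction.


Precision = 58/68 = 29/34. Recall = 58/70 = 29/35. F1 = 2*P*R/(P+R) = 58/69.

58/69


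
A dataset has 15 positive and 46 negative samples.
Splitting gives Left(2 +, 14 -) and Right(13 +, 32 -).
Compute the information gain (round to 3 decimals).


H(parent) = 0.8047. H(left) = 0.5436, H(right) = 0.8673. Weighted = (16/61)*0.5436 + (45/61)*0.8673 = 0.7824. IG = 0.8047 - 0.7824 = 0.0223, which rounds to 0.022.

0.022


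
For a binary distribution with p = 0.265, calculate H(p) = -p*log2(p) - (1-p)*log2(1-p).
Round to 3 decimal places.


H = -0.265*log2(0.265) - 0.735*log2(0.735) = 0.834.

0.834


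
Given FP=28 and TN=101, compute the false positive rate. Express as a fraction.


FPR = FP / (FP + TN) = 28 / 129 = 28/129.

28/129


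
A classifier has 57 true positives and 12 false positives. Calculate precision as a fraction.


Precision = TP / (TP + FP) = 57 / 69 = 19/23.

19/23


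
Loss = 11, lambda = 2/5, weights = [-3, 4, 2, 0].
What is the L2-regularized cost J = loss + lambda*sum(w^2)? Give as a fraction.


L2 sq norm = sum(w^2) = 29. J = 11 + 2/5 * 29 = 113/5.

113/5


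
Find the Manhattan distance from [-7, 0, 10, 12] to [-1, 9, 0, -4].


d = sum of absolute differences: |-7--1|=6 + |0-9|=9 + |10-0|=10 + |12--4|=16 = 41.

41


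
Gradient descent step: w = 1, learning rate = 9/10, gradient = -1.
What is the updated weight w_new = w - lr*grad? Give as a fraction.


w_new = 1 - 9/10 * -1 = 1 - -9/10 = 19/10.

19/10


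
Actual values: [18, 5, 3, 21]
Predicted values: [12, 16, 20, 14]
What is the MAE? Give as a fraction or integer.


MAE = (1/4) * (|18-12|=6 + |5-16|=11 + |3-20|=17 + |21-14|=7). Sum = 41. MAE = 41/4.

41/4


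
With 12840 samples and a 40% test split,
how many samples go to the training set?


Test set = 12840 * 40% = 5136. Training set = 12840 - 5136 = 7704.

7704


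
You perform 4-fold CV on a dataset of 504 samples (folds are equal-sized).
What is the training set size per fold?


Each validation fold has 504/4 = 126 samples. Training set = 504 - 126 = 378.

378


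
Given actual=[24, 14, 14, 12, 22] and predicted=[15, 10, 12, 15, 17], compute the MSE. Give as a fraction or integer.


MSE = (1/5) * ((24-15)^2=81 + (14-10)^2=16 + (14-12)^2=4 + (12-15)^2=9 + (22-17)^2=25). Sum = 135. MSE = 27.

27


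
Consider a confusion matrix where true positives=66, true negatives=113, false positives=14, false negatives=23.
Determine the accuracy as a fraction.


Accuracy = (TP + TN) / (TP + TN + FP + FN) = (66 + 113) / 216 = 179/216.

179/216


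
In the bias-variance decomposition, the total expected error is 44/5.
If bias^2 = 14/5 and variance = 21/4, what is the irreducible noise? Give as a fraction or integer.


Total error = bias^2 + variance + irreducible noise. So irreducible noise = 44/5 - 14/5 - 21/4 = 3/4.

3/4


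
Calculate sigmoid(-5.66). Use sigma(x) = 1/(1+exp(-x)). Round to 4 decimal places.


sigma(-5.66) = 1/(1+e^(5.66)) = 1/(1+287.148643) = 1/288.148643 = 0.0035.

0.0035


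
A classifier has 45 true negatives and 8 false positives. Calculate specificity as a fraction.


Specificity = TN / (TN + FP) = 45 / 53 = 45/53.

45/53


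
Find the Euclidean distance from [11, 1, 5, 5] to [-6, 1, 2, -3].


d = sqrt(sum of squared differences). (11--6)^2=289, (1-1)^2=0, (5-2)^2=9, (5--3)^2=64. Sum = 362.

sqrt(362)


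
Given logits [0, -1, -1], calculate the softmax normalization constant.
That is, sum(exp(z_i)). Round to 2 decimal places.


Denom = e^0=1.0000 + e^-1=0.3679 + e^-1=0.3679. Sum = 1.7358, which rounds to 1.74.

1.74


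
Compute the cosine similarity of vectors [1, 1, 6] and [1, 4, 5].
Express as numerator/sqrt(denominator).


dot = 35. |a|^2 = 38, |b|^2 = 42. cos = 35/sqrt(1596).

35/sqrt(1596)


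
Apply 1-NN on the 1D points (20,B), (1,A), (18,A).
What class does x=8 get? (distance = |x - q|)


Distances: |20-8|=12, |1-8|=7, |18-8|=10. 1 nearest: (1,A). Counts: {'A': 1}. Majority class: A.

A


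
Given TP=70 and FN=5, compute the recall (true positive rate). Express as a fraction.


Recall = TP / (TP + FN) = 70 / 75 = 14/15.

14/15
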